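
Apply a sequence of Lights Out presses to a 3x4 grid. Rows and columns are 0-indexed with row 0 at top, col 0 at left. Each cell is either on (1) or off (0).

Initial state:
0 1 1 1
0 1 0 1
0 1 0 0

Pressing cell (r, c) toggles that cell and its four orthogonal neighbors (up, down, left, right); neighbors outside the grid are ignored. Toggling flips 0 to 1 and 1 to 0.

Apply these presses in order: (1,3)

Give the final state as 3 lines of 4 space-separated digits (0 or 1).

After press 1 at (1,3):
0 1 1 0
0 1 1 0
0 1 0 1

Answer: 0 1 1 0
0 1 1 0
0 1 0 1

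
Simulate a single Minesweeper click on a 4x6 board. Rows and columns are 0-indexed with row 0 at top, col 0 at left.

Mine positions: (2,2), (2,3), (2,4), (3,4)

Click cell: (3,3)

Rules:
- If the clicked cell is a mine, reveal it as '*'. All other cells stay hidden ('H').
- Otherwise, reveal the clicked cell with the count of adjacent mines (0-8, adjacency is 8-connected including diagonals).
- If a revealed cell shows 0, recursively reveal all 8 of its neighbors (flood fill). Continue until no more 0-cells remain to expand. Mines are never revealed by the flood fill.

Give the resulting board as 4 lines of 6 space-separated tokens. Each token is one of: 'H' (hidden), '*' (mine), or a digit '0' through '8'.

H H H H H H
H H H H H H
H H H H H H
H H H 4 H H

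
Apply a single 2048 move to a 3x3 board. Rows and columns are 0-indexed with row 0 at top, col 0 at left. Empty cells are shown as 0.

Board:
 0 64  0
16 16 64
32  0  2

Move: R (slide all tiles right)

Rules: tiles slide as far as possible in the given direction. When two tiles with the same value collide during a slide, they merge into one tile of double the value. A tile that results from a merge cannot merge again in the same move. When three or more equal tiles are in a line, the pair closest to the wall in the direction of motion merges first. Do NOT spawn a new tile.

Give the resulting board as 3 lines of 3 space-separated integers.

Answer:  0  0 64
 0 32 64
 0 32  2

Derivation:
Slide right:
row 0: [0, 64, 0] -> [0, 0, 64]
row 1: [16, 16, 64] -> [0, 32, 64]
row 2: [32, 0, 2] -> [0, 32, 2]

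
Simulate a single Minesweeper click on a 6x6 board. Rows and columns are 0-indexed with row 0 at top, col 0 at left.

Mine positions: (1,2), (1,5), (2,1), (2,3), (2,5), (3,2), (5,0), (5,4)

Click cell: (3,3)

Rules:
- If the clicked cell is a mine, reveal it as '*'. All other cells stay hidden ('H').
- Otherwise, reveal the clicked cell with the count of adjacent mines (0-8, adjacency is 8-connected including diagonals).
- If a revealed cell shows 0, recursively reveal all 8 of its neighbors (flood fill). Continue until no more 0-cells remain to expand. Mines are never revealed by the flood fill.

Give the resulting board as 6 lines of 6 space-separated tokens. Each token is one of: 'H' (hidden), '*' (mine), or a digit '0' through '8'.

H H H H H H
H H H H H H
H H H H H H
H H H 2 H H
H H H H H H
H H H H H H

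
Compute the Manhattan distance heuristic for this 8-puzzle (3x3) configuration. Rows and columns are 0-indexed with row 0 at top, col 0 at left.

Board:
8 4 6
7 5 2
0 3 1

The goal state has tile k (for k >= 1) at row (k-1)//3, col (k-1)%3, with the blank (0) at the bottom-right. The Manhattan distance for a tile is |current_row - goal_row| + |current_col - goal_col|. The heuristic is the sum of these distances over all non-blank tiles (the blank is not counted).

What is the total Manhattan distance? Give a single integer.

Answer: 16

Derivation:
Tile 8: at (0,0), goal (2,1), distance |0-2|+|0-1| = 3
Tile 4: at (0,1), goal (1,0), distance |0-1|+|1-0| = 2
Tile 6: at (0,2), goal (1,2), distance |0-1|+|2-2| = 1
Tile 7: at (1,0), goal (2,0), distance |1-2|+|0-0| = 1
Tile 5: at (1,1), goal (1,1), distance |1-1|+|1-1| = 0
Tile 2: at (1,2), goal (0,1), distance |1-0|+|2-1| = 2
Tile 3: at (2,1), goal (0,2), distance |2-0|+|1-2| = 3
Tile 1: at (2,2), goal (0,0), distance |2-0|+|2-0| = 4
Sum: 3 + 2 + 1 + 1 + 0 + 2 + 3 + 4 = 16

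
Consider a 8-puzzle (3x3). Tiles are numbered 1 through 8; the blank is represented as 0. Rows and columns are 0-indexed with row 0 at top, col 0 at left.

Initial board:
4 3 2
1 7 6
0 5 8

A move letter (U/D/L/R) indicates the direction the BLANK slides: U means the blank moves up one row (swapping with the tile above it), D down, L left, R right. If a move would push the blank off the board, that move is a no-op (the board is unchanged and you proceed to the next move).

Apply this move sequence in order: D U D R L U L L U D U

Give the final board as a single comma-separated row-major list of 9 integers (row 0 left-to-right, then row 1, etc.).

After move 1 (D):
4 3 2
1 7 6
0 5 8

After move 2 (U):
4 3 2
0 7 6
1 5 8

After move 3 (D):
4 3 2
1 7 6
0 5 8

After move 4 (R):
4 3 2
1 7 6
5 0 8

After move 5 (L):
4 3 2
1 7 6
0 5 8

After move 6 (U):
4 3 2
0 7 6
1 5 8

After move 7 (L):
4 3 2
0 7 6
1 5 8

After move 8 (L):
4 3 2
0 7 6
1 5 8

After move 9 (U):
0 3 2
4 7 6
1 5 8

After move 10 (D):
4 3 2
0 7 6
1 5 8

After move 11 (U):
0 3 2
4 7 6
1 5 8

Answer: 0, 3, 2, 4, 7, 6, 1, 5, 8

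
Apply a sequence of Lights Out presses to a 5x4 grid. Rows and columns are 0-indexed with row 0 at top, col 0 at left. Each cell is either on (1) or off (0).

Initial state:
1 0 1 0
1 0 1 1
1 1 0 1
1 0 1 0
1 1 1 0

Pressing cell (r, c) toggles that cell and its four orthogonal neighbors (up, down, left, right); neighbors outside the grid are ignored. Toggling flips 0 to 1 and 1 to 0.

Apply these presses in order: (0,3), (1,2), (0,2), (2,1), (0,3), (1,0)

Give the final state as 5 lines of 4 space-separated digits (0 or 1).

After press 1 at (0,3):
1 0 0 1
1 0 1 0
1 1 0 1
1 0 1 0
1 1 1 0

After press 2 at (1,2):
1 0 1 1
1 1 0 1
1 1 1 1
1 0 1 0
1 1 1 0

After press 3 at (0,2):
1 1 0 0
1 1 1 1
1 1 1 1
1 0 1 0
1 1 1 0

After press 4 at (2,1):
1 1 0 0
1 0 1 1
0 0 0 1
1 1 1 0
1 1 1 0

After press 5 at (0,3):
1 1 1 1
1 0 1 0
0 0 0 1
1 1 1 0
1 1 1 0

After press 6 at (1,0):
0 1 1 1
0 1 1 0
1 0 0 1
1 1 1 0
1 1 1 0

Answer: 0 1 1 1
0 1 1 0
1 0 0 1
1 1 1 0
1 1 1 0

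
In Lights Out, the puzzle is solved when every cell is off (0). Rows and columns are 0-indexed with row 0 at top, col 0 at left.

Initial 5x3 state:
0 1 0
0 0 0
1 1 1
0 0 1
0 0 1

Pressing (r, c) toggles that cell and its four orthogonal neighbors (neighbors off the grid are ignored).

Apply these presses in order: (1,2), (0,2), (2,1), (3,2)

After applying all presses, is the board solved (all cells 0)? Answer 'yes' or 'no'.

After press 1 at (1,2):
0 1 1
0 1 1
1 1 0
0 0 1
0 0 1

After press 2 at (0,2):
0 0 0
0 1 0
1 1 0
0 0 1
0 0 1

After press 3 at (2,1):
0 0 0
0 0 0
0 0 1
0 1 1
0 0 1

After press 4 at (3,2):
0 0 0
0 0 0
0 0 0
0 0 0
0 0 0

Lights still on: 0

Answer: yes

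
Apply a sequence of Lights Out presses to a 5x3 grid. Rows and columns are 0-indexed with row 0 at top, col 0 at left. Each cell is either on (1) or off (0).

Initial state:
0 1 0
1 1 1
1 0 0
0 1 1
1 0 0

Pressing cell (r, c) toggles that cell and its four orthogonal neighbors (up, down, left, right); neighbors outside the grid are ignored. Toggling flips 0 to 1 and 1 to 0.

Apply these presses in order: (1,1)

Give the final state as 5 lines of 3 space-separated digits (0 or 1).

After press 1 at (1,1):
0 0 0
0 0 0
1 1 0
0 1 1
1 0 0

Answer: 0 0 0
0 0 0
1 1 0
0 1 1
1 0 0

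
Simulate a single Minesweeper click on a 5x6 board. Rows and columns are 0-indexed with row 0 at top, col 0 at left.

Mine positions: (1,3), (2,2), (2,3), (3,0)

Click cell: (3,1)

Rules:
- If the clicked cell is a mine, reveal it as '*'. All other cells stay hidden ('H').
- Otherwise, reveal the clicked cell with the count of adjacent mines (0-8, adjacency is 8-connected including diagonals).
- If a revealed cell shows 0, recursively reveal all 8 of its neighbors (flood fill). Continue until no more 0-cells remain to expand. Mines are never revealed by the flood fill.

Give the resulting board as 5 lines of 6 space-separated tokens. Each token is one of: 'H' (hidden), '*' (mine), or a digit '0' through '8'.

H H H H H H
H H H H H H
H H H H H H
H 2 H H H H
H H H H H H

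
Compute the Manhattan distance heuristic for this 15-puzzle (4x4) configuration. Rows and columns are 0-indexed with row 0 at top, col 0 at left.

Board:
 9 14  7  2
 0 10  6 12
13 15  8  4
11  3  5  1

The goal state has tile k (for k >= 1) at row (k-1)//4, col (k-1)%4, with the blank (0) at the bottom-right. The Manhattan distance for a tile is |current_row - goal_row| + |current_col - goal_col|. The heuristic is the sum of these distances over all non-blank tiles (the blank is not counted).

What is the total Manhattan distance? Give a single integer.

Tile 9: at (0,0), goal (2,0), distance |0-2|+|0-0| = 2
Tile 14: at (0,1), goal (3,1), distance |0-3|+|1-1| = 3
Tile 7: at (0,2), goal (1,2), distance |0-1|+|2-2| = 1
Tile 2: at (0,3), goal (0,1), distance |0-0|+|3-1| = 2
Tile 10: at (1,1), goal (2,1), distance |1-2|+|1-1| = 1
Tile 6: at (1,2), goal (1,1), distance |1-1|+|2-1| = 1
Tile 12: at (1,3), goal (2,3), distance |1-2|+|3-3| = 1
Tile 13: at (2,0), goal (3,0), distance |2-3|+|0-0| = 1
Tile 15: at (2,1), goal (3,2), distance |2-3|+|1-2| = 2
Tile 8: at (2,2), goal (1,3), distance |2-1|+|2-3| = 2
Tile 4: at (2,3), goal (0,3), distance |2-0|+|3-3| = 2
Tile 11: at (3,0), goal (2,2), distance |3-2|+|0-2| = 3
Tile 3: at (3,1), goal (0,2), distance |3-0|+|1-2| = 4
Tile 5: at (3,2), goal (1,0), distance |3-1|+|2-0| = 4
Tile 1: at (3,3), goal (0,0), distance |3-0|+|3-0| = 6
Sum: 2 + 3 + 1 + 2 + 1 + 1 + 1 + 1 + 2 + 2 + 2 + 3 + 4 + 4 + 6 = 35

Answer: 35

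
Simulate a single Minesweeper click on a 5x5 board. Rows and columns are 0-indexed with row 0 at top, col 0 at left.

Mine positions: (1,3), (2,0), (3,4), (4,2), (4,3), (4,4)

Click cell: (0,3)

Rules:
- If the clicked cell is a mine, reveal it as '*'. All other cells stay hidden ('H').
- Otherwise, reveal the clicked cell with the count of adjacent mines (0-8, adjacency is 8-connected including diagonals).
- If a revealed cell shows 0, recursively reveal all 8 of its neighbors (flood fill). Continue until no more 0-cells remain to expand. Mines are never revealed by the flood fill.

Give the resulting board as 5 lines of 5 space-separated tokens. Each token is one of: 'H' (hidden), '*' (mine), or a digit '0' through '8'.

H H H 1 H
H H H H H
H H H H H
H H H H H
H H H H H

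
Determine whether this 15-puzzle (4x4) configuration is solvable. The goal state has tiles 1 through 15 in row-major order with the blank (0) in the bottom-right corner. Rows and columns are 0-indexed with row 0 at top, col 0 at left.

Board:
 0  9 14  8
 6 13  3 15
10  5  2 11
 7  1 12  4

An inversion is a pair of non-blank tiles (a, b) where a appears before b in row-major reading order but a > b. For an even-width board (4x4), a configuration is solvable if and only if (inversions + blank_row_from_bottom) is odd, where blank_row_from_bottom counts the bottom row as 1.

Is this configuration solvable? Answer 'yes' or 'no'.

Answer: no

Derivation:
Inversions: 66
Blank is in row 0 (0-indexed from top), which is row 4 counting from the bottom (bottom = 1).
66 + 4 = 70, which is even, so the puzzle is not solvable.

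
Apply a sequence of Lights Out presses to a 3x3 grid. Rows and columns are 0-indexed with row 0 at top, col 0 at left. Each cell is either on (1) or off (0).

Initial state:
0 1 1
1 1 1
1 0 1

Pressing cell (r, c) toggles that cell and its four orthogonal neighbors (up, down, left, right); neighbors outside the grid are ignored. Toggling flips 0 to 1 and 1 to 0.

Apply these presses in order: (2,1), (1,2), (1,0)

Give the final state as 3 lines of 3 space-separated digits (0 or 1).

After press 1 at (2,1):
0 1 1
1 0 1
0 1 0

After press 2 at (1,2):
0 1 0
1 1 0
0 1 1

After press 3 at (1,0):
1 1 0
0 0 0
1 1 1

Answer: 1 1 0
0 0 0
1 1 1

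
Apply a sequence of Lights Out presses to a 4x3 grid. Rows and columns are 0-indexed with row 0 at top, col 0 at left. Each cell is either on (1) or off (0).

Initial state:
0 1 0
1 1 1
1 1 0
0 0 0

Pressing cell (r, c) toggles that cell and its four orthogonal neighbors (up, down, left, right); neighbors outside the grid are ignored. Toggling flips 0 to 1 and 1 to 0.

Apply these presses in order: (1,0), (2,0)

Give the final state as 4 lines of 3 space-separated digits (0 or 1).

After press 1 at (1,0):
1 1 0
0 0 1
0 1 0
0 0 0

After press 2 at (2,0):
1 1 0
1 0 1
1 0 0
1 0 0

Answer: 1 1 0
1 0 1
1 0 0
1 0 0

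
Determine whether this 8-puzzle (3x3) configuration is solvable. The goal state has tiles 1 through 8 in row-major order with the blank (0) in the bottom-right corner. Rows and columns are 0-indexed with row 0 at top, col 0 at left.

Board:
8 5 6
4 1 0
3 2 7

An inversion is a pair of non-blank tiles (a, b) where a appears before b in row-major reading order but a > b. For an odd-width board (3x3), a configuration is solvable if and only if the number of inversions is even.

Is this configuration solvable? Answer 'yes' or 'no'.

Inversions (pairs i<j in row-major order where tile[i] > tile[j] > 0): 19
19 is odd, so the puzzle is not solvable.

Answer: no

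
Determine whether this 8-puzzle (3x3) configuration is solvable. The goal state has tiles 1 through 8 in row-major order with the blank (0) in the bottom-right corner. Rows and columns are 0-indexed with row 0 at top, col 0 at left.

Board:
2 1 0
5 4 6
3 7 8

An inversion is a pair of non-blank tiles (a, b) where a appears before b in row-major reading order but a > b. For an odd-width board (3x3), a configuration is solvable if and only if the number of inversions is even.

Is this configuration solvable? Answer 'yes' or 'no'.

Inversions (pairs i<j in row-major order where tile[i] > tile[j] > 0): 5
5 is odd, so the puzzle is not solvable.

Answer: no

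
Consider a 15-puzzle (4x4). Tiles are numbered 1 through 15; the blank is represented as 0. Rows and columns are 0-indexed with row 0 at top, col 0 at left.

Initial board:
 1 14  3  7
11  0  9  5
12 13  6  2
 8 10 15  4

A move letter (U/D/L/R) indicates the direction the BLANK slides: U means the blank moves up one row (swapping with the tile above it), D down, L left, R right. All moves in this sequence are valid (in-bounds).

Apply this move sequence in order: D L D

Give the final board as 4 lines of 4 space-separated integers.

After move 1 (D):
 1 14  3  7
11 13  9  5
12  0  6  2
 8 10 15  4

After move 2 (L):
 1 14  3  7
11 13  9  5
 0 12  6  2
 8 10 15  4

After move 3 (D):
 1 14  3  7
11 13  9  5
 8 12  6  2
 0 10 15  4

Answer:  1 14  3  7
11 13  9  5
 8 12  6  2
 0 10 15  4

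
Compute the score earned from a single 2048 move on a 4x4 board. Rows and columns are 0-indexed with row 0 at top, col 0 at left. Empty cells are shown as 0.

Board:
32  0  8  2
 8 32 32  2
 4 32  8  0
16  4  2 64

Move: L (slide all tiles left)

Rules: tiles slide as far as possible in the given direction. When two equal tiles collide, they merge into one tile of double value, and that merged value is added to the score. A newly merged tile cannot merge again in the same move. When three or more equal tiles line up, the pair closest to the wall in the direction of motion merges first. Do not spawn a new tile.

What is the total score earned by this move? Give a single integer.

Answer: 64

Derivation:
Slide left:
row 0: [32, 0, 8, 2] -> [32, 8, 2, 0]  score +0 (running 0)
row 1: [8, 32, 32, 2] -> [8, 64, 2, 0]  score +64 (running 64)
row 2: [4, 32, 8, 0] -> [4, 32, 8, 0]  score +0 (running 64)
row 3: [16, 4, 2, 64] -> [16, 4, 2, 64]  score +0 (running 64)
Board after move:
32  8  2  0
 8 64  2  0
 4 32  8  0
16  4  2 64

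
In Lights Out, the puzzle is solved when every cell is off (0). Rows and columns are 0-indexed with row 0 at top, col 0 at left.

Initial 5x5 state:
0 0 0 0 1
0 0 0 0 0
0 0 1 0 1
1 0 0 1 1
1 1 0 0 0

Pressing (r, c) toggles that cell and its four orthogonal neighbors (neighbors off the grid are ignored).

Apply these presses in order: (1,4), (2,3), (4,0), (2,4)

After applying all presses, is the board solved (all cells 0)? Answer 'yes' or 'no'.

Answer: yes

Derivation:
After press 1 at (1,4):
0 0 0 0 0
0 0 0 1 1
0 0 1 0 0
1 0 0 1 1
1 1 0 0 0

After press 2 at (2,3):
0 0 0 0 0
0 0 0 0 1
0 0 0 1 1
1 0 0 0 1
1 1 0 0 0

After press 3 at (4,0):
0 0 0 0 0
0 0 0 0 1
0 0 0 1 1
0 0 0 0 1
0 0 0 0 0

After press 4 at (2,4):
0 0 0 0 0
0 0 0 0 0
0 0 0 0 0
0 0 0 0 0
0 0 0 0 0

Lights still on: 0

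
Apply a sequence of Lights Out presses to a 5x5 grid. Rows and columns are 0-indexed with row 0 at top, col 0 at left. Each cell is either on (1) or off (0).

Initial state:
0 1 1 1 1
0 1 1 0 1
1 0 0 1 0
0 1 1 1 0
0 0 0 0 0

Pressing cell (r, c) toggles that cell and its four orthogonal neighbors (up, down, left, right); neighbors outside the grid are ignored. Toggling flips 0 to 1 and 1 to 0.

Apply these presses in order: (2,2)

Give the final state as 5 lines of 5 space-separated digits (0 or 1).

After press 1 at (2,2):
0 1 1 1 1
0 1 0 0 1
1 1 1 0 0
0 1 0 1 0
0 0 0 0 0

Answer: 0 1 1 1 1
0 1 0 0 1
1 1 1 0 0
0 1 0 1 0
0 0 0 0 0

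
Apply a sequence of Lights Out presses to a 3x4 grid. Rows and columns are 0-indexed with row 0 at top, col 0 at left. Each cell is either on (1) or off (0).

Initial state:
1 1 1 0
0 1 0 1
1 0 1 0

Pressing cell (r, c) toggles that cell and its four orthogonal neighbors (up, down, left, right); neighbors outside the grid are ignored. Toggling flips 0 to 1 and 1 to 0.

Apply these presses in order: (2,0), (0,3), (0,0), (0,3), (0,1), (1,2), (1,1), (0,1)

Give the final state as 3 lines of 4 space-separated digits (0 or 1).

Answer: 0 1 0 0
1 1 0 0
0 0 0 0

Derivation:
After press 1 at (2,0):
1 1 1 0
1 1 0 1
0 1 1 0

After press 2 at (0,3):
1 1 0 1
1 1 0 0
0 1 1 0

After press 3 at (0,0):
0 0 0 1
0 1 0 0
0 1 1 0

After press 4 at (0,3):
0 0 1 0
0 1 0 1
0 1 1 0

After press 5 at (0,1):
1 1 0 0
0 0 0 1
0 1 1 0

After press 6 at (1,2):
1 1 1 0
0 1 1 0
0 1 0 0

After press 7 at (1,1):
1 0 1 0
1 0 0 0
0 0 0 0

After press 8 at (0,1):
0 1 0 0
1 1 0 0
0 0 0 0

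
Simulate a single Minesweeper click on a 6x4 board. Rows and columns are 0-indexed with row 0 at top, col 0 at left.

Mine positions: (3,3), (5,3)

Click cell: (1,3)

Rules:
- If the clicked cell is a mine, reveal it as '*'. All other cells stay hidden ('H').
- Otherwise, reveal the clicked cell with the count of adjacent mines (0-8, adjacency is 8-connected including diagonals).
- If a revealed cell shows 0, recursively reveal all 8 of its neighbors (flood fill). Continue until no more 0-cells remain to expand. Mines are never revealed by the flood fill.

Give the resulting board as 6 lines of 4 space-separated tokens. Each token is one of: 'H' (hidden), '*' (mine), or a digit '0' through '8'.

0 0 0 0
0 0 0 0
0 0 1 1
0 0 1 H
0 0 2 H
0 0 1 H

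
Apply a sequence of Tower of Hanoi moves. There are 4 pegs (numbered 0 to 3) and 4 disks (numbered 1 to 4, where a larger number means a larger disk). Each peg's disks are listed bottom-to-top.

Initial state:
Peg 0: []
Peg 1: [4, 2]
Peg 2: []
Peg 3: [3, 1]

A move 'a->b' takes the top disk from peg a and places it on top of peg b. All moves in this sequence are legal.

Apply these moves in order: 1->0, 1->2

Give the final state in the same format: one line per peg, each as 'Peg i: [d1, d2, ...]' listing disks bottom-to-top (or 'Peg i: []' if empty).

After move 1 (1->0):
Peg 0: [2]
Peg 1: [4]
Peg 2: []
Peg 3: [3, 1]

After move 2 (1->2):
Peg 0: [2]
Peg 1: []
Peg 2: [4]
Peg 3: [3, 1]

Answer: Peg 0: [2]
Peg 1: []
Peg 2: [4]
Peg 3: [3, 1]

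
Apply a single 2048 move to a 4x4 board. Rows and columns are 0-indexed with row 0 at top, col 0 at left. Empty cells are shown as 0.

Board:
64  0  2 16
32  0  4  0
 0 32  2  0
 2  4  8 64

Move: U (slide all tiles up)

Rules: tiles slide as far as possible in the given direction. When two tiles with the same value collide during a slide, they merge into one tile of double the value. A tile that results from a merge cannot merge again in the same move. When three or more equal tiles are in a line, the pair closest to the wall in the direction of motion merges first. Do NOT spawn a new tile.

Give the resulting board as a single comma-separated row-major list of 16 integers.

Answer: 64, 32, 2, 16, 32, 4, 4, 64, 2, 0, 2, 0, 0, 0, 8, 0

Derivation:
Slide up:
col 0: [64, 32, 0, 2] -> [64, 32, 2, 0]
col 1: [0, 0, 32, 4] -> [32, 4, 0, 0]
col 2: [2, 4, 2, 8] -> [2, 4, 2, 8]
col 3: [16, 0, 0, 64] -> [16, 64, 0, 0]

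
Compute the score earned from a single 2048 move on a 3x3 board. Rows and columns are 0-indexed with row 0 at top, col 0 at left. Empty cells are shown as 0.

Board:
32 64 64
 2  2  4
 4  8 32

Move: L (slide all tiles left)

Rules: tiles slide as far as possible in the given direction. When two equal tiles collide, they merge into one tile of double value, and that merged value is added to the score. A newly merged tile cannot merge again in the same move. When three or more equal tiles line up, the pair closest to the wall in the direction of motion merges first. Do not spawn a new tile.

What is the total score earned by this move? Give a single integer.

Slide left:
row 0: [32, 64, 64] -> [32, 128, 0]  score +128 (running 128)
row 1: [2, 2, 4] -> [4, 4, 0]  score +4 (running 132)
row 2: [4, 8, 32] -> [4, 8, 32]  score +0 (running 132)
Board after move:
 32 128   0
  4   4   0
  4   8  32

Answer: 132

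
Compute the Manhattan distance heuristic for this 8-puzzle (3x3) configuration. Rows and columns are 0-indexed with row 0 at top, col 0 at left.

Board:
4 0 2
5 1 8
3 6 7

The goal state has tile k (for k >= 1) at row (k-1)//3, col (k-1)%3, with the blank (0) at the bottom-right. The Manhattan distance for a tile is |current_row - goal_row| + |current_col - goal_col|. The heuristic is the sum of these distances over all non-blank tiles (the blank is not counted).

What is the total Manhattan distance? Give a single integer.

Tile 4: (0,0)->(1,0) = 1
Tile 2: (0,2)->(0,1) = 1
Tile 5: (1,0)->(1,1) = 1
Tile 1: (1,1)->(0,0) = 2
Tile 8: (1,2)->(2,1) = 2
Tile 3: (2,0)->(0,2) = 4
Tile 6: (2,1)->(1,2) = 2
Tile 7: (2,2)->(2,0) = 2
Sum: 1 + 1 + 1 + 2 + 2 + 4 + 2 + 2 = 15

Answer: 15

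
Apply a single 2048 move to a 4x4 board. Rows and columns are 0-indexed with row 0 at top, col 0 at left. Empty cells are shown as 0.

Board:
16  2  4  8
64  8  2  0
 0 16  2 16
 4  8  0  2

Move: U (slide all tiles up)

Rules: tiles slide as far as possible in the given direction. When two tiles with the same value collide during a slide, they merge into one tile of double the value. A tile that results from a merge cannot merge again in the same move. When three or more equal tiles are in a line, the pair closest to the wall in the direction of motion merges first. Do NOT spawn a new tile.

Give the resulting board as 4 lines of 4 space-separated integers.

Answer: 16  2  4  8
64  8  4 16
 4 16  0  2
 0  8  0  0

Derivation:
Slide up:
col 0: [16, 64, 0, 4] -> [16, 64, 4, 0]
col 1: [2, 8, 16, 8] -> [2, 8, 16, 8]
col 2: [4, 2, 2, 0] -> [4, 4, 0, 0]
col 3: [8, 0, 16, 2] -> [8, 16, 2, 0]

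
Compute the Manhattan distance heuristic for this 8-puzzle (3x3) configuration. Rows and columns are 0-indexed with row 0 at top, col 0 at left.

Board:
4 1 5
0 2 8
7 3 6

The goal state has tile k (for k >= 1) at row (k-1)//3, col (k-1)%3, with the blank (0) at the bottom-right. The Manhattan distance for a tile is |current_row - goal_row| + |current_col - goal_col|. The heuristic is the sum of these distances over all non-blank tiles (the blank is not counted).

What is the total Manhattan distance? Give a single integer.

Answer: 11

Derivation:
Tile 4: at (0,0), goal (1,0), distance |0-1|+|0-0| = 1
Tile 1: at (0,1), goal (0,0), distance |0-0|+|1-0| = 1
Tile 5: at (0,2), goal (1,1), distance |0-1|+|2-1| = 2
Tile 2: at (1,1), goal (0,1), distance |1-0|+|1-1| = 1
Tile 8: at (1,2), goal (2,1), distance |1-2|+|2-1| = 2
Tile 7: at (2,0), goal (2,0), distance |2-2|+|0-0| = 0
Tile 3: at (2,1), goal (0,2), distance |2-0|+|1-2| = 3
Tile 6: at (2,2), goal (1,2), distance |2-1|+|2-2| = 1
Sum: 1 + 1 + 2 + 1 + 2 + 0 + 3 + 1 = 11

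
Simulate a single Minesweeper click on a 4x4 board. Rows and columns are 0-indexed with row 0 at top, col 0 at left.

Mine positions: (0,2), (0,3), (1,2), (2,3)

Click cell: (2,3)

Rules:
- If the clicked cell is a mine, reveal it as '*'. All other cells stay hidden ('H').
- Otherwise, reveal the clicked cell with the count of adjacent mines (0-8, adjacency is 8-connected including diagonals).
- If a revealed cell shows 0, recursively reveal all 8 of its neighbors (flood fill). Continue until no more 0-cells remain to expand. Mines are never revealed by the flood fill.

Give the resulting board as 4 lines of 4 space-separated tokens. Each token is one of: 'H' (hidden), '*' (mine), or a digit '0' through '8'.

H H H H
H H H H
H H H *
H H H H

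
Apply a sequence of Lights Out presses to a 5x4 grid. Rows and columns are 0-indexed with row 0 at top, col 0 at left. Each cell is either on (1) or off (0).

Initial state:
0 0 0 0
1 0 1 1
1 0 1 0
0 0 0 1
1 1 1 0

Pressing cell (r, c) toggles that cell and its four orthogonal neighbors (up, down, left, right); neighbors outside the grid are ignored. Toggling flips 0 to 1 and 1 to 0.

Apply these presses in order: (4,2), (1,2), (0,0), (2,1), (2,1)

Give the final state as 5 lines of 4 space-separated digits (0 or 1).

After press 1 at (4,2):
0 0 0 0
1 0 1 1
1 0 1 0
0 0 1 1
1 0 0 1

After press 2 at (1,2):
0 0 1 0
1 1 0 0
1 0 0 0
0 0 1 1
1 0 0 1

After press 3 at (0,0):
1 1 1 0
0 1 0 0
1 0 0 0
0 0 1 1
1 0 0 1

After press 4 at (2,1):
1 1 1 0
0 0 0 0
0 1 1 0
0 1 1 1
1 0 0 1

After press 5 at (2,1):
1 1 1 0
0 1 0 0
1 0 0 0
0 0 1 1
1 0 0 1

Answer: 1 1 1 0
0 1 0 0
1 0 0 0
0 0 1 1
1 0 0 1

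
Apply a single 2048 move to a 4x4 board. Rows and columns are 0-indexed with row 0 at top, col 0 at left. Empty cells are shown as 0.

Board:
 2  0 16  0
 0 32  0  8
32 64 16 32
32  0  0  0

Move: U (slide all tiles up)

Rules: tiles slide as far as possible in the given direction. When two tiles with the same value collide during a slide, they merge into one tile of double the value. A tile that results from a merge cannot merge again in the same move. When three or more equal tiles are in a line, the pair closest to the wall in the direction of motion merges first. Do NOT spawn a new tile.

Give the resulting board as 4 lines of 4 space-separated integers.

Slide up:
col 0: [2, 0, 32, 32] -> [2, 64, 0, 0]
col 1: [0, 32, 64, 0] -> [32, 64, 0, 0]
col 2: [16, 0, 16, 0] -> [32, 0, 0, 0]
col 3: [0, 8, 32, 0] -> [8, 32, 0, 0]

Answer:  2 32 32  8
64 64  0 32
 0  0  0  0
 0  0  0  0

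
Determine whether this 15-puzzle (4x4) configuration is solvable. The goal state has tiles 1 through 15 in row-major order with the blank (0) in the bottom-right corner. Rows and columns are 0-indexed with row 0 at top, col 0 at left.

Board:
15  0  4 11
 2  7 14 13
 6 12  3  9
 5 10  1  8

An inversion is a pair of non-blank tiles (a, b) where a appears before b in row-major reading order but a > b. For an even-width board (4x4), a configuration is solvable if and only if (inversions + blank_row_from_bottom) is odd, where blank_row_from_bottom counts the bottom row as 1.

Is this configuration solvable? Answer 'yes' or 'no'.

Answer: no

Derivation:
Inversions: 64
Blank is in row 0 (0-indexed from top), which is row 4 counting from the bottom (bottom = 1).
64 + 4 = 68, which is even, so the puzzle is not solvable.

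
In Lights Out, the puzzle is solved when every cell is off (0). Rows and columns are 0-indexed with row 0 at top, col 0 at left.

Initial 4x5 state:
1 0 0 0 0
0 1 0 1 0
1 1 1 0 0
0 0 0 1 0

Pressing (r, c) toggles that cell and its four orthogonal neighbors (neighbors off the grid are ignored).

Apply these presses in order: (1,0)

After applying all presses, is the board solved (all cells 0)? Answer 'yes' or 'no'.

After press 1 at (1,0):
0 0 0 0 0
1 0 0 1 0
0 1 1 0 0
0 0 0 1 0

Lights still on: 5

Answer: no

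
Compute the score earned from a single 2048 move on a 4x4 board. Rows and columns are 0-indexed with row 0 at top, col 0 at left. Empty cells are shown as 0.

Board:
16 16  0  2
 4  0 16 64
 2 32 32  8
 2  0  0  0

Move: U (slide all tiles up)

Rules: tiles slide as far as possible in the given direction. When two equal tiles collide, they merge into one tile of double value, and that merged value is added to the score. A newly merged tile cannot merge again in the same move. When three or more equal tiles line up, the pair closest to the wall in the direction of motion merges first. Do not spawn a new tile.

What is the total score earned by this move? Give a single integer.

Slide up:
col 0: [16, 4, 2, 2] -> [16, 4, 4, 0]  score +4 (running 4)
col 1: [16, 0, 32, 0] -> [16, 32, 0, 0]  score +0 (running 4)
col 2: [0, 16, 32, 0] -> [16, 32, 0, 0]  score +0 (running 4)
col 3: [2, 64, 8, 0] -> [2, 64, 8, 0]  score +0 (running 4)
Board after move:
16 16 16  2
 4 32 32 64
 4  0  0  8
 0  0  0  0

Answer: 4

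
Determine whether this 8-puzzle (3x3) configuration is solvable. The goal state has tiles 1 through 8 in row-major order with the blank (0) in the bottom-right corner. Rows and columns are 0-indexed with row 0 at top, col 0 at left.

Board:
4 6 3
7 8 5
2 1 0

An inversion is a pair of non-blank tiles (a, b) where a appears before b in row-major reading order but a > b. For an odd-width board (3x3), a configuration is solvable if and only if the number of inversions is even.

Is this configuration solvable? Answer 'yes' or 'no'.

Inversions (pairs i<j in row-major order where tile[i] > tile[j] > 0): 18
18 is even, so the puzzle is solvable.

Answer: yes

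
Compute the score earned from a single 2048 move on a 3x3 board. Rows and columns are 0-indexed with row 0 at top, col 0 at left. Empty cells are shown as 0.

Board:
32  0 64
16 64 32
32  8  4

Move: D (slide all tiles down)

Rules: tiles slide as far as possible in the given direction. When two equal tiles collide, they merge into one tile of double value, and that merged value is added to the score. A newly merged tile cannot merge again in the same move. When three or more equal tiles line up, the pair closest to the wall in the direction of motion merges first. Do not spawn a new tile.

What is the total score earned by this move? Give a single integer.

Answer: 0

Derivation:
Slide down:
col 0: [32, 16, 32] -> [32, 16, 32]  score +0 (running 0)
col 1: [0, 64, 8] -> [0, 64, 8]  score +0 (running 0)
col 2: [64, 32, 4] -> [64, 32, 4]  score +0 (running 0)
Board after move:
32  0 64
16 64 32
32  8  4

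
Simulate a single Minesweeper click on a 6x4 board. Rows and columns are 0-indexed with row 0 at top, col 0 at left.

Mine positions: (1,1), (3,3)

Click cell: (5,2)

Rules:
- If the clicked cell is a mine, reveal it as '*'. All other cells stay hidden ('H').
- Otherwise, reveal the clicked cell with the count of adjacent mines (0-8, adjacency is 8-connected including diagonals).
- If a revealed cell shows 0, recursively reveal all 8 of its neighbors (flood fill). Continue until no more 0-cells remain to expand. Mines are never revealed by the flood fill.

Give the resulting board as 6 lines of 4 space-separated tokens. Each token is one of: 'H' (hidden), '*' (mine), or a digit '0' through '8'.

H H H H
H H H H
1 1 2 H
0 0 1 H
0 0 1 1
0 0 0 0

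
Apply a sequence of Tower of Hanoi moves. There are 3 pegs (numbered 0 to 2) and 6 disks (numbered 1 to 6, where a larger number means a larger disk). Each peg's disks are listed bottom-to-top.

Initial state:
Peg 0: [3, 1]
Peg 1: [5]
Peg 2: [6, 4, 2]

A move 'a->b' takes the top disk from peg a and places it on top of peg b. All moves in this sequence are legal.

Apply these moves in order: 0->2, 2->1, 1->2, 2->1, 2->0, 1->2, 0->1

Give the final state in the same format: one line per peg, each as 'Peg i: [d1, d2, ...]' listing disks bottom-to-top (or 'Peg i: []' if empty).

After move 1 (0->2):
Peg 0: [3]
Peg 1: [5]
Peg 2: [6, 4, 2, 1]

After move 2 (2->1):
Peg 0: [3]
Peg 1: [5, 1]
Peg 2: [6, 4, 2]

After move 3 (1->2):
Peg 0: [3]
Peg 1: [5]
Peg 2: [6, 4, 2, 1]

After move 4 (2->1):
Peg 0: [3]
Peg 1: [5, 1]
Peg 2: [6, 4, 2]

After move 5 (2->0):
Peg 0: [3, 2]
Peg 1: [5, 1]
Peg 2: [6, 4]

After move 6 (1->2):
Peg 0: [3, 2]
Peg 1: [5]
Peg 2: [6, 4, 1]

After move 7 (0->1):
Peg 0: [3]
Peg 1: [5, 2]
Peg 2: [6, 4, 1]

Answer: Peg 0: [3]
Peg 1: [5, 2]
Peg 2: [6, 4, 1]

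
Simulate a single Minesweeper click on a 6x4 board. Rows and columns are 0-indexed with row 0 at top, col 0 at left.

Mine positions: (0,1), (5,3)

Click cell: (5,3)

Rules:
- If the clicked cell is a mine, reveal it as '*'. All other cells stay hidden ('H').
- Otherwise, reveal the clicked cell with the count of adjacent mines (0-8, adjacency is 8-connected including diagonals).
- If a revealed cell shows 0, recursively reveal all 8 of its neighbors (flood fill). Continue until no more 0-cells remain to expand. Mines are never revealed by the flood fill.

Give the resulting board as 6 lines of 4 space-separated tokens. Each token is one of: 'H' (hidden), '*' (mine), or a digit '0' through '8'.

H H H H
H H H H
H H H H
H H H H
H H H H
H H H *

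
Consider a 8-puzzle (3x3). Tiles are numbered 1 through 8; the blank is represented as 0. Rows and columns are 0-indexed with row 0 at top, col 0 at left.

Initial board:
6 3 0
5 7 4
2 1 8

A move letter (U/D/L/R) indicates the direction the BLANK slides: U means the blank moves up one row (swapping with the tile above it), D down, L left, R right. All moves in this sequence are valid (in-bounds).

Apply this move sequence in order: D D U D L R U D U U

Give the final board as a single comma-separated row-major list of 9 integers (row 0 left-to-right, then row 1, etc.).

Answer: 6, 3, 0, 5, 7, 4, 2, 1, 8

Derivation:
After move 1 (D):
6 3 4
5 7 0
2 1 8

After move 2 (D):
6 3 4
5 7 8
2 1 0

After move 3 (U):
6 3 4
5 7 0
2 1 8

After move 4 (D):
6 3 4
5 7 8
2 1 0

After move 5 (L):
6 3 4
5 7 8
2 0 1

After move 6 (R):
6 3 4
5 7 8
2 1 0

After move 7 (U):
6 3 4
5 7 0
2 1 8

After move 8 (D):
6 3 4
5 7 8
2 1 0

After move 9 (U):
6 3 4
5 7 0
2 1 8

After move 10 (U):
6 3 0
5 7 4
2 1 8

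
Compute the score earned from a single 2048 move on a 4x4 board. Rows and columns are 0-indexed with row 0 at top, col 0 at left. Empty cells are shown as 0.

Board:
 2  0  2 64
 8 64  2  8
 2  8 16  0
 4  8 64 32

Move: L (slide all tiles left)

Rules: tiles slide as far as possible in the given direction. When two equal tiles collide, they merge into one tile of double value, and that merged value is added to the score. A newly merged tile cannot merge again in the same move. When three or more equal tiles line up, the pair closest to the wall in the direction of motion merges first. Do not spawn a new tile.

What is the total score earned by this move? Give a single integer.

Answer: 4

Derivation:
Slide left:
row 0: [2, 0, 2, 64] -> [4, 64, 0, 0]  score +4 (running 4)
row 1: [8, 64, 2, 8] -> [8, 64, 2, 8]  score +0 (running 4)
row 2: [2, 8, 16, 0] -> [2, 8, 16, 0]  score +0 (running 4)
row 3: [4, 8, 64, 32] -> [4, 8, 64, 32]  score +0 (running 4)
Board after move:
 4 64  0  0
 8 64  2  8
 2  8 16  0
 4  8 64 32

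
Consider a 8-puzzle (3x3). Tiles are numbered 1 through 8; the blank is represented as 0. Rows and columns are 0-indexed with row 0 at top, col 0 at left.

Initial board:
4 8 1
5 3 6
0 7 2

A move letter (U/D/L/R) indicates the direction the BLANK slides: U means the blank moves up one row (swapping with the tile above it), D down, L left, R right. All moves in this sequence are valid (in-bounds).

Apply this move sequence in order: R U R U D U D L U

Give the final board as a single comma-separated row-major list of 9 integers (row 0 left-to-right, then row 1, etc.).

After move 1 (R):
4 8 1
5 3 6
7 0 2

After move 2 (U):
4 8 1
5 0 6
7 3 2

After move 3 (R):
4 8 1
5 6 0
7 3 2

After move 4 (U):
4 8 0
5 6 1
7 3 2

After move 5 (D):
4 8 1
5 6 0
7 3 2

After move 6 (U):
4 8 0
5 6 1
7 3 2

After move 7 (D):
4 8 1
5 6 0
7 3 2

After move 8 (L):
4 8 1
5 0 6
7 3 2

After move 9 (U):
4 0 1
5 8 6
7 3 2

Answer: 4, 0, 1, 5, 8, 6, 7, 3, 2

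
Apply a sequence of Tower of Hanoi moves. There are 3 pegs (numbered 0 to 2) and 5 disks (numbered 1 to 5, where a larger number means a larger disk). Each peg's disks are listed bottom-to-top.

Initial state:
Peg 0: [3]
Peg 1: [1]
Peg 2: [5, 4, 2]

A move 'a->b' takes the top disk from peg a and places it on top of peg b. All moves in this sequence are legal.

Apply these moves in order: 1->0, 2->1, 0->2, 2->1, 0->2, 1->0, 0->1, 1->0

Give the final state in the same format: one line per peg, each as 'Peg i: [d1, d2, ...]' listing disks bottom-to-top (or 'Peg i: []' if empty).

After move 1 (1->0):
Peg 0: [3, 1]
Peg 1: []
Peg 2: [5, 4, 2]

After move 2 (2->1):
Peg 0: [3, 1]
Peg 1: [2]
Peg 2: [5, 4]

After move 3 (0->2):
Peg 0: [3]
Peg 1: [2]
Peg 2: [5, 4, 1]

After move 4 (2->1):
Peg 0: [3]
Peg 1: [2, 1]
Peg 2: [5, 4]

After move 5 (0->2):
Peg 0: []
Peg 1: [2, 1]
Peg 2: [5, 4, 3]

After move 6 (1->0):
Peg 0: [1]
Peg 1: [2]
Peg 2: [5, 4, 3]

After move 7 (0->1):
Peg 0: []
Peg 1: [2, 1]
Peg 2: [5, 4, 3]

After move 8 (1->0):
Peg 0: [1]
Peg 1: [2]
Peg 2: [5, 4, 3]

Answer: Peg 0: [1]
Peg 1: [2]
Peg 2: [5, 4, 3]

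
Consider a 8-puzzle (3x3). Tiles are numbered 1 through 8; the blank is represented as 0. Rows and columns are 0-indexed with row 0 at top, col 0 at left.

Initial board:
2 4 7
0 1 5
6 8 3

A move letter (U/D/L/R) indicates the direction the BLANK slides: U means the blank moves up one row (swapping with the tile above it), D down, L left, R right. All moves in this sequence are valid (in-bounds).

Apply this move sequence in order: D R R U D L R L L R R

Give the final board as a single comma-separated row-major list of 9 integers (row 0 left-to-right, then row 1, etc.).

After move 1 (D):
2 4 7
6 1 5
0 8 3

After move 2 (R):
2 4 7
6 1 5
8 0 3

After move 3 (R):
2 4 7
6 1 5
8 3 0

After move 4 (U):
2 4 7
6 1 0
8 3 5

After move 5 (D):
2 4 7
6 1 5
8 3 0

After move 6 (L):
2 4 7
6 1 5
8 0 3

After move 7 (R):
2 4 7
6 1 5
8 3 0

After move 8 (L):
2 4 7
6 1 5
8 0 3

After move 9 (L):
2 4 7
6 1 5
0 8 3

After move 10 (R):
2 4 7
6 1 5
8 0 3

After move 11 (R):
2 4 7
6 1 5
8 3 0

Answer: 2, 4, 7, 6, 1, 5, 8, 3, 0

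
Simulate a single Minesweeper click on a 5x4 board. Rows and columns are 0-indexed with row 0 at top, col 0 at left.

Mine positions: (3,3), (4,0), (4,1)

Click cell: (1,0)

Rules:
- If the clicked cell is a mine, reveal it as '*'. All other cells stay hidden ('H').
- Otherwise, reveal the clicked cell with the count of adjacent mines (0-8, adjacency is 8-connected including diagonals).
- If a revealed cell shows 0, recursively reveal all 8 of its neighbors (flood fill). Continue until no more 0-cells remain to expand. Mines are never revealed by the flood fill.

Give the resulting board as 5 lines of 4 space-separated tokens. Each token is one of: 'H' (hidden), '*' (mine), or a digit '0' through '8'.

0 0 0 0
0 0 0 0
0 0 1 1
2 2 2 H
H H H H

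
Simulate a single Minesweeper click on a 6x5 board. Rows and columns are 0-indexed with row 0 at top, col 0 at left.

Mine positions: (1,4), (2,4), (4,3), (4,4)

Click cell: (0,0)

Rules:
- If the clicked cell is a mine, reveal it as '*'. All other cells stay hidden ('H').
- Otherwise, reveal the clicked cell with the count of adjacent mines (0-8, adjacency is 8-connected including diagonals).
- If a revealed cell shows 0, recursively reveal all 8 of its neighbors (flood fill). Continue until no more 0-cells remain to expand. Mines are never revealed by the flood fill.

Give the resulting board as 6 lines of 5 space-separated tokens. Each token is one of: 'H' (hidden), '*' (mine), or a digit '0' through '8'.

0 0 0 1 H
0 0 0 2 H
0 0 0 2 H
0 0 1 3 H
0 0 1 H H
0 0 1 H H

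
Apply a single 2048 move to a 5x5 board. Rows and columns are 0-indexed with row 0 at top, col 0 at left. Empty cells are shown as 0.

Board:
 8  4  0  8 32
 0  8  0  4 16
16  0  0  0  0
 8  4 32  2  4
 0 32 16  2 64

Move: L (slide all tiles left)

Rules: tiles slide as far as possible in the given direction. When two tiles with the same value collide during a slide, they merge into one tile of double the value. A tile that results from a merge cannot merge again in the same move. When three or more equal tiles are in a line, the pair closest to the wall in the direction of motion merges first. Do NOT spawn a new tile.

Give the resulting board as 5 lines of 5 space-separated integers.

Answer:  8  4  8 32  0
 8  4 16  0  0
16  0  0  0  0
 8  4 32  2  4
32 16  2 64  0

Derivation:
Slide left:
row 0: [8, 4, 0, 8, 32] -> [8, 4, 8, 32, 0]
row 1: [0, 8, 0, 4, 16] -> [8, 4, 16, 0, 0]
row 2: [16, 0, 0, 0, 0] -> [16, 0, 0, 0, 0]
row 3: [8, 4, 32, 2, 4] -> [8, 4, 32, 2, 4]
row 4: [0, 32, 16, 2, 64] -> [32, 16, 2, 64, 0]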